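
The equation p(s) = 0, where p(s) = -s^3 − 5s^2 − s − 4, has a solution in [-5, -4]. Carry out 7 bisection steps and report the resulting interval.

s = -4.5 gives p = -9.625, negative; keep [-5, -4.5]
s = -4.75 gives p = -4.890625, negative; keep [-5, -4.75]
s = -4.875 gives p = -2.095703, negative; keep [-5, -4.875]
s = -4.9375 gives p = -0.5862, negative; keep [-5, -4.9375]
s = -4.96875 gives p = 0.1972, positive; keep [-4.96875, -4.9375]
s = -4.953125 gives p = -0.1969, negative; keep [-4.96875, -4.953125]
s = -4.9609375 gives p = -0.0004, negative; keep [-4.96875, -4.9609375]

[-4.96875, -4.9609375]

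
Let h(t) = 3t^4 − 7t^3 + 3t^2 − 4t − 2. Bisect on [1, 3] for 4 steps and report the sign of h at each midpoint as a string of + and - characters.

-++-

h(2) = -6 < 0, so the root lies in [2, 3]
h(2.5) = 14.5625 > 0, so the root lies in [2, 2.5]
h(2.25) = 1.339844 > 0, so the root lies in [2, 2.25]
h(2.125) = -2.9504 < 0, so the root lies in [2.125, 2.25]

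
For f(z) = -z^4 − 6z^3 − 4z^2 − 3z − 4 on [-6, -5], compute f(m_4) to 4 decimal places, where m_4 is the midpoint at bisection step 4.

2.1257

midpoint -5.5: f = -25.3125 < 0 → [-5.5, -5]
midpoint -5.25: f = 10.027344 > 0 → [-5.5, -5.25]
midpoint -5.375: f = -6.383057 < 0 → [-5.375, -5.25]
midpoint -5.3125: f = 2.1257 > 0 → [-5.375, -5.3125]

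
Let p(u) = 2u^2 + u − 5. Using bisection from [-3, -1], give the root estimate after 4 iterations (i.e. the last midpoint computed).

-1.875

midpoint -2: p = 1 > 0 → [-2, -1]
midpoint -1.5: p = -2 < 0 → [-2, -1.5]
midpoint -1.75: p = -0.625 < 0 → [-2, -1.75]
midpoint -1.875: p = 0.1562 > 0 → [-1.875, -1.75]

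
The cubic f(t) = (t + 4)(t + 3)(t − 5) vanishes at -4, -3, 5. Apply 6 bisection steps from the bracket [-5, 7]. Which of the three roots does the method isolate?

midpoint 1: f = -80 < 0 → [1, 7]
midpoint 4: f = -56 < 0 → [4, 7]
midpoint 5.5: f = 40.375 > 0 → [4, 5.5]
midpoint 4.75: f = -16.9531 < 0 → [4.75, 5.5]
midpoint 5.125: f = 9.2676 > 0 → [4.75, 5.125]
midpoint 4.9375: f = -4.4338 < 0 → [4.9375, 5.125]

5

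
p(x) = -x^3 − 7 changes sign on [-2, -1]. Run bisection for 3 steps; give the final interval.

[-2, -1.875]

m = -1.5, p(m) = -3.625 (−); new bracket [-2, -1.5]
m = -1.75, p(m) = -1.640625 (−); new bracket [-2, -1.75]
m = -1.875, p(m) = -0.408203 (−); new bracket [-2, -1.875]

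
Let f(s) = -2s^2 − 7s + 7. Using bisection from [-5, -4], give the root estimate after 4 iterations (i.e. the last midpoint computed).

m = -4.5, f(m) = -2 (−); new bracket [-4.5, -4]
m = -4.25, f(m) = 0.625 (+); new bracket [-4.5, -4.25]
m = -4.375, f(m) = -0.65625 (−); new bracket [-4.375, -4.25]
m = -4.3125, f(m) = -0.0078 (−); new bracket [-4.3125, -4.25]

-4.3125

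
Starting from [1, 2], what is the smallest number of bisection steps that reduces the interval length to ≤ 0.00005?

Width after n steps is 1/2^n. Need 2^n ≥ 1/0.00005 = 20000.
2^14 = 16384 < 20000 ≤ 2^15 = 32768, so n = 15.

15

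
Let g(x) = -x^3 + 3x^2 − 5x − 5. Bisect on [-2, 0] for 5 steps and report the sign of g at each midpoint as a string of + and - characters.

+-+-+

x = -1 gives g = 4, positive; keep [-1, 0]
x = -0.5 gives g = -1.625, negative; keep [-1, -0.5]
x = -0.75 gives g = 0.859375, positive; keep [-0.75, -0.5]
x = -0.625 gives g = -0.459, negative; keep [-0.75, -0.625]
x = -0.6875 gives g = 0.1804, positive; keep [-0.6875, -0.625]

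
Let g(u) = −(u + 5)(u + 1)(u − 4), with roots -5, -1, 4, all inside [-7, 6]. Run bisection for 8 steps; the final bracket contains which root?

4

m = -0.5, g(m) = 10.125 (+); new bracket [-0.5, 6]
m = 2.75, g(m) = 36.328125 (+); new bracket [2.75, 6]
m = 4.375, g(m) = -18.896484 (−); new bracket [2.75, 4.375]
m = 3.5625, g(m) = 17.0916 (+); new bracket [3.5625, 4.375]
m = 3.96875, g(m) = 1.3926 (+); new bracket [3.96875, 4.375]
m = 4.171875, g(m) = -8.153 (−); new bracket [3.96875, 4.171875]
m = 4.0703125, g(m) = -3.2336 (−); new bracket [3.96875, 4.0703125]
m = 4.01953125, g(m) = -0.8843 (−); new bracket [3.96875, 4.01953125]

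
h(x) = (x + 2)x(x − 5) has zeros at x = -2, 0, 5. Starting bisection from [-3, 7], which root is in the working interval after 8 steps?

x = 2 gives h = -24, negative; keep [2, 7]
x = 4.5 gives h = -14.625, negative; keep [4.5, 7]
x = 5.75 gives h = 33.421875, positive; keep [4.5, 5.75]
x = 5.125 gives h = 4.5645, positive; keep [4.5, 5.125]
x = 4.8125 gives h = -6.1472, negative; keep [4.8125, 5.125]
x = 4.96875 gives h = -1.0821, negative; keep [4.96875, 5.125]
x = 5.046875 gives h = 1.6671, positive; keep [4.96875, 5.046875]
x = 5.0078125 gives h = 0.2742, positive; keep [4.96875, 5.0078125]

5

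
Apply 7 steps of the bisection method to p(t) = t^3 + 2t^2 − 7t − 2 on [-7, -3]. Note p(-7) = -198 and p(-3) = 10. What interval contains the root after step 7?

[-3.75, -3.71875]

midpoint -5: p = -42 < 0 → [-5, -3]
midpoint -4: p = -6 < 0 → [-4, -3]
midpoint -3.5: p = 4.125 > 0 → [-4, -3.5]
midpoint -3.75: p = -0.3594 < 0 → [-3.75, -3.5]
midpoint -3.625: p = 2.0215 > 0 → [-3.75, -3.625]
midpoint -3.6875: p = 0.8665 > 0 → [-3.75, -3.6875]
midpoint -3.71875: p = 0.2625 > 0 → [-3.75, -3.71875]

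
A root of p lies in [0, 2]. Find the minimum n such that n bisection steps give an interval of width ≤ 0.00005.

16

Width after n steps is 2/2^n. Need 2^n ≥ 2/0.00005 = 40000.
2^15 = 32768 < 40000 ≤ 2^16 = 65536, so n = 16.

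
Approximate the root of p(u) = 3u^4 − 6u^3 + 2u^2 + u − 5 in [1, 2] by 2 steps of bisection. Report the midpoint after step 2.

u = 1.5 gives p = -4.0625, negative; keep [1.5, 2]
u = 1.75 gives p = -1.144531, negative; keep [1.75, 2]

1.75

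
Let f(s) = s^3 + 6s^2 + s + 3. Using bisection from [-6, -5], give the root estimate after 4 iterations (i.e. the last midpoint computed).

-5.9375

m = -5.5, f(m) = 12.625 (+); new bracket [-6, -5.5]
m = -5.75, f(m) = 5.515625 (+); new bracket [-6, -5.75]
m = -5.875, f(m) = 1.439453 (+); new bracket [-6, -5.875]
m = -5.9375, f(m) = -0.7341 (−); new bracket [-5.9375, -5.875]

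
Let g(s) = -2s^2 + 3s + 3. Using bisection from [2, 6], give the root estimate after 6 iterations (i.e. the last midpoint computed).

2.1875

m = 4, g(m) = -17 (−); new bracket [2, 4]
m = 3, g(m) = -6 (−); new bracket [2, 3]
m = 2.5, g(m) = -2 (−); new bracket [2, 2.5]
m = 2.25, g(m) = -0.375 (−); new bracket [2, 2.25]
m = 2.125, g(m) = 0.3438 (+); new bracket [2.125, 2.25]
m = 2.1875, g(m) = -0.0078 (−); new bracket [2.125, 2.1875]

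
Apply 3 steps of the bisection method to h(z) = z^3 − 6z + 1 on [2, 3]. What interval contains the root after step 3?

[2.25, 2.375]

m = 2.5, h(m) = 1.625 (+); new bracket [2, 2.5]
m = 2.25, h(m) = -1.109375 (−); new bracket [2.25, 2.5]
m = 2.375, h(m) = 0.146484 (+); new bracket [2.25, 2.375]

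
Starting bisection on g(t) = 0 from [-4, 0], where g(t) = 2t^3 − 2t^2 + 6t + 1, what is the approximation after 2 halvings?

m = -2, g(m) = -35 (−); new bracket [-2, 0]
m = -1, g(m) = -9 (−); new bracket [-1, 0]

-1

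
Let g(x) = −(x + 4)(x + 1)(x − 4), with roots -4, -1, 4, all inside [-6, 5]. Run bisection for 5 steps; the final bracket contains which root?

m = -0.5, g(m) = 7.875 (+); new bracket [-0.5, 5]
m = 2.25, g(m) = 35.546875 (+); new bracket [2.25, 5]
m = 3.625, g(m) = 13.224609 (+); new bracket [3.625, 5]
m = 4.3125, g(m) = -13.8 (−); new bracket [3.625, 4.3125]
m = 3.96875, g(m) = 1.2373 (+); new bracket [3.96875, 4.3125]

4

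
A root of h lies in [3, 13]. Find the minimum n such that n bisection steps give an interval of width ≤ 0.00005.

Width after n steps is 10/2^n. Need 2^n ≥ 10/0.00005 = 200000.
2^17 = 131072 < 200000 ≤ 2^18 = 262144, so n = 18.

18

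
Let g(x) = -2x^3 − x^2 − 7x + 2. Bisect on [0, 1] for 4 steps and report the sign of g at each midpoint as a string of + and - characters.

-+--

x = 0.5 gives g = -2, negative; keep [0, 0.5]
x = 0.25 gives g = 0.15625, positive; keep [0.25, 0.5]
x = 0.375 gives g = -0.871094, negative; keep [0.25, 0.375]
x = 0.3125 gives g = -0.3462, negative; keep [0.25, 0.3125]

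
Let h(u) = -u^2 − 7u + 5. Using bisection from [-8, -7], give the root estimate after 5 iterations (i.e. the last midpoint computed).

midpoint -7.5: h = 1.25 > 0 → [-8, -7.5]
midpoint -7.75: h = -0.8125 < 0 → [-7.75, -7.5]
midpoint -7.625: h = 0.234375 > 0 → [-7.75, -7.625]
midpoint -7.6875: h = -0.2852 < 0 → [-7.6875, -7.625]
midpoint -7.65625: h = -0.0244 < 0 → [-7.65625, -7.625]

-7.65625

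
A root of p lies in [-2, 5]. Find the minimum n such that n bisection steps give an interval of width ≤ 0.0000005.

24

Width after n steps is 7/2^n. Need 2^n ≥ 7/0.0000005 = 14000000.
2^23 = 8388608 < 14000000 ≤ 2^24 = 16777216, so n = 24.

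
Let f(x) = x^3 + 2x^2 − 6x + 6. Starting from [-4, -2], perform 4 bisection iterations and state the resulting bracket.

midpoint -3: f = 15 > 0 → [-4, -3]
midpoint -3.5: f = 8.625 > 0 → [-4, -3.5]
midpoint -3.75: f = 3.890625 > 0 → [-4, -3.75]
midpoint -3.875: f = 1.0957 > 0 → [-4, -3.875]

[-4, -3.875]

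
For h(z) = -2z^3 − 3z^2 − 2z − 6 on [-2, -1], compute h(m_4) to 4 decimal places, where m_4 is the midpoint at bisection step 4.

-0.3218

z = -1.5 gives h = -3, negative; keep [-2, -1.5]
z = -1.75 gives h = -0.96875, negative; keep [-2, -1.75]
z = -1.875 gives h = 0.386719, positive; keep [-1.875, -1.75]
z = -1.8125 gives h = -0.3218, negative; keep [-1.875, -1.8125]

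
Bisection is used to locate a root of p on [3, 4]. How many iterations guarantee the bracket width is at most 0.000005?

18

Width after n steps is 1/2^n. Need 2^n ≥ 1/0.000005 = 200000.
2^17 = 131072 < 200000 ≤ 2^18 = 262144, so n = 18.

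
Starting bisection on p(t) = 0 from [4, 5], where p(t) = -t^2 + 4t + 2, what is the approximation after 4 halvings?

midpoint 4.5: p = -0.25 < 0 → [4, 4.5]
midpoint 4.25: p = 0.9375 > 0 → [4.25, 4.5]
midpoint 4.375: p = 0.359375 > 0 → [4.375, 4.5]
midpoint 4.4375: p = 0.0586 > 0 → [4.4375, 4.5]

4.4375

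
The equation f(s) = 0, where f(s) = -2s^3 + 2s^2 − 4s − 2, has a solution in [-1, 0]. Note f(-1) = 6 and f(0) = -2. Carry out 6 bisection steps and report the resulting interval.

midpoint -0.5: f = 0.75 > 0 → [-0.5, 0]
midpoint -0.25: f = -0.84375 < 0 → [-0.5, -0.25]
midpoint -0.375: f = -0.113281 < 0 → [-0.5, -0.375]
midpoint -0.4375: f = 0.3003 > 0 → [-0.4375, -0.375]
midpoint -0.40625: f = 0.0892 > 0 → [-0.40625, -0.375]
midpoint -0.390625: f = -0.0131 < 0 → [-0.40625, -0.390625]

[-0.40625, -0.390625]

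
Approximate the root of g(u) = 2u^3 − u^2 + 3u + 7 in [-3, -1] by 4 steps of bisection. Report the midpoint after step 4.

midpoint -2: g = -19 < 0 → [-2, -1]
midpoint -1.5: g = -6.5 < 0 → [-1.5, -1]
midpoint -1.25: g = -2.21875 < 0 → [-1.25, -1]
midpoint -1.125: g = -0.4883 < 0 → [-1.125, -1]

-1.125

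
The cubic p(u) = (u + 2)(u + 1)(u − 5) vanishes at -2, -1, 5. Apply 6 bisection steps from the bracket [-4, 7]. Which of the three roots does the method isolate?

p(1.5) = -30.625 < 0, so the root lies in [1.5, 7]
p(4.25) = -24.609375 < 0, so the root lies in [4.25, 7]
p(5.625) = 31.572266 > 0, so the root lies in [4.25, 5.625]
p(4.9375) = -2.5745 < 0, so the root lies in [4.9375, 5.625]
p(5.28125) = 12.8631 > 0, so the root lies in [4.9375, 5.28125]
p(5.109375) = 4.7506 > 0, so the root lies in [4.9375, 5.109375]

5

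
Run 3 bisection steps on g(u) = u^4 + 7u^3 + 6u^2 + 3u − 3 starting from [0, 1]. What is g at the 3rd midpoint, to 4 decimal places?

g(0.5) = 0.9375 > 0, so the root lies in [0, 0.5]
g(0.25) = -1.761719 < 0, so the root lies in [0.25, 0.5]
g(0.375) = -0.642334 < 0, so the root lies in [0.375, 0.5]

-0.6423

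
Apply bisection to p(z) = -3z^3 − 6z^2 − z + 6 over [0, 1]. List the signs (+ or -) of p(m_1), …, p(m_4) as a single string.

z = 0.5 gives p = 3.625, positive; keep [0.5, 1]
z = 0.75 gives p = 0.609375, positive; keep [0.75, 1]
z = 0.875 gives p = -1.478516, negative; keep [0.75, 0.875]
z = 0.8125 gives p = -0.3826, negative; keep [0.75, 0.8125]

++--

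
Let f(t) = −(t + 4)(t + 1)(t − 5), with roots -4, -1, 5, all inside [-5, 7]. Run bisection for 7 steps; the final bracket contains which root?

5

midpoint 1: f = 40 > 0 → [1, 7]
midpoint 4: f = 40 > 0 → [4, 7]
midpoint 5.5: f = -30.875 < 0 → [4, 5.5]
midpoint 4.75: f = 12.5781 > 0 → [4.75, 5.5]
midpoint 5.125: f = -6.9863 < 0 → [4.75, 5.125]
midpoint 4.9375: f = 3.3167 > 0 → [4.9375, 5.125]
midpoint 5.03125: f = -1.7022 < 0 → [4.9375, 5.03125]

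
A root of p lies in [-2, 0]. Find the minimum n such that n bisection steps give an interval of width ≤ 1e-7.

25

Width after n steps is 2/2^n. Need 2^n ≥ 2/1e-7 = 20000000.
2^24 = 16777216 < 20000000 ≤ 2^25 = 33554432, so n = 25.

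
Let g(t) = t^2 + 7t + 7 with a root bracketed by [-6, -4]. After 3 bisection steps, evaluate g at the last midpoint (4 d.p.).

-0.1875

t = -5 gives g = -3, negative; keep [-6, -5]
t = -5.5 gives g = -1.25, negative; keep [-6, -5.5]
t = -5.75 gives g = -0.1875, negative; keep [-6, -5.75]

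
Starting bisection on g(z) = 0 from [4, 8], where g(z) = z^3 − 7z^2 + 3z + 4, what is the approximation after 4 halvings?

6.25

m = 6, g(m) = -14 (−); new bracket [6, 8]
m = 7, g(m) = 25 (+); new bracket [6, 7]
m = 6.5, g(m) = 2.375 (+); new bracket [6, 6.5]
m = 6.25, g(m) = -6.5469 (−); new bracket [6.25, 6.5]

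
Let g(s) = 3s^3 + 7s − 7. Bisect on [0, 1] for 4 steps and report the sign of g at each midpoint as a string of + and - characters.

midpoint 0.5: g = -3.125 < 0 → [0.5, 1]
midpoint 0.75: g = -0.484375 < 0 → [0.75, 1]
midpoint 0.875: g = 1.134766 > 0 → [0.75, 0.875]
midpoint 0.8125: g = 0.2966 > 0 → [0.75, 0.8125]

--++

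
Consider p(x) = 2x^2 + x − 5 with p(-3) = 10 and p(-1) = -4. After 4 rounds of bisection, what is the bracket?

[-1.875, -1.75]

m = -2, p(m) = 1 (+); new bracket [-2, -1]
m = -1.5, p(m) = -2 (−); new bracket [-2, -1.5]
m = -1.75, p(m) = -0.625 (−); new bracket [-2, -1.75]
m = -1.875, p(m) = 0.1562 (+); new bracket [-1.875, -1.75]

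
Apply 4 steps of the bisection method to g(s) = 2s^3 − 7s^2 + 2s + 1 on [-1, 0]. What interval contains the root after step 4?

[-0.3125, -0.25]

midpoint -0.5: g = -2 < 0 → [-0.5, 0]
midpoint -0.25: g = 0.03125 > 0 → [-0.5, -0.25]
midpoint -0.375: g = -0.839844 < 0 → [-0.375, -0.25]
midpoint -0.3125: g = -0.3696 < 0 → [-0.3125, -0.25]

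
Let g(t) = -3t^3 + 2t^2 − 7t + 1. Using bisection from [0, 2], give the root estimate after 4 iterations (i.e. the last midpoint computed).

g(1) = -7 < 0, so the root lies in [0, 1]
g(0.5) = -2.375 < 0, so the root lies in [0, 0.5]
g(0.25) = -0.671875 < 0, so the root lies in [0, 0.25]
g(0.125) = 0.1504 > 0, so the root lies in [0.125, 0.25]

0.125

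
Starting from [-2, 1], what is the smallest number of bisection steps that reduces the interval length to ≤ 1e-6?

Width after n steps is 3/2^n. Need 2^n ≥ 3/1e-6 = 3000000.
2^21 = 2097152 < 3000000 ≤ 2^22 = 4194304, so n = 22.

22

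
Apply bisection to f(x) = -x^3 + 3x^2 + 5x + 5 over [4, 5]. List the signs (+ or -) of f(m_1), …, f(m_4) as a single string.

-++-

x = 4.5 gives f = -2.875, negative; keep [4, 4.5]
x = 4.25 gives f = 3.671875, positive; keep [4.25, 4.5]
x = 4.375 gives f = 0.556641, positive; keep [4.375, 4.5]
x = 4.4375 gives f = -1.1189, negative; keep [4.375, 4.4375]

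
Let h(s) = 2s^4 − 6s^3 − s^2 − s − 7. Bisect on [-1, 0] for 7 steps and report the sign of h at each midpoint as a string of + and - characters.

----+-+

h(-0.5) = -5.875 < 0, so the root lies in [-1, -0.5]
h(-0.75) = -3.648438 < 0, so the root lies in [-1, -0.75]
h(-0.875) = -1.69873 < 0, so the root lies in [-1, -0.875]
h(-0.9375) = -0.4526 < 0, so the root lies in [-1, -0.9375]
h(-0.96875) = 0.2466 > 0, so the root lies in [-0.96875, -0.9375]
h(-0.953125) = -0.1096 < 0, so the root lies in [-0.96875, -0.953125]
h(-0.9609375) = 0.0669 > 0, so the root lies in [-0.9609375, -0.953125]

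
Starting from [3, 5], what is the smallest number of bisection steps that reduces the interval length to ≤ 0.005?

9

Width after n steps is 2/2^n. Need 2^n ≥ 2/0.005 = 400.
2^8 = 256 < 400 ≤ 2^9 = 512, so n = 9.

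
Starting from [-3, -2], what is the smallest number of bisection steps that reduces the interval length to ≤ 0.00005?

15

Width after n steps is 1/2^n. Need 2^n ≥ 1/0.00005 = 20000.
2^14 = 16384 < 20000 ≤ 2^15 = 32768, so n = 15.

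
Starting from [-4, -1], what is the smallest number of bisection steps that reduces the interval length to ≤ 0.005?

10

Width after n steps is 3/2^n. Need 2^n ≥ 3/0.005 = 600.
2^9 = 512 < 600 ≤ 2^10 = 1024, so n = 10.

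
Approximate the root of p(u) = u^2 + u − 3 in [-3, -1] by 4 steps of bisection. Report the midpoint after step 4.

-2.375

midpoint -2: p = -1 < 0 → [-3, -2]
midpoint -2.5: p = 0.75 > 0 → [-2.5, -2]
midpoint -2.25: p = -0.1875 < 0 → [-2.5, -2.25]
midpoint -2.375: p = 0.2656 > 0 → [-2.375, -2.25]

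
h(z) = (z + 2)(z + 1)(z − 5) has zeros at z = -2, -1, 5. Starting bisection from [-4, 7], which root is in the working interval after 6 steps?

midpoint 1.5: h = -30.625 < 0 → [1.5, 7]
midpoint 4.25: h = -24.609375 < 0 → [4.25, 7]
midpoint 5.625: h = 31.572266 > 0 → [4.25, 5.625]
midpoint 4.9375: h = -2.5745 < 0 → [4.9375, 5.625]
midpoint 5.28125: h = 12.8631 > 0 → [4.9375, 5.28125]
midpoint 5.109375: h = 4.7506 > 0 → [4.9375, 5.109375]

5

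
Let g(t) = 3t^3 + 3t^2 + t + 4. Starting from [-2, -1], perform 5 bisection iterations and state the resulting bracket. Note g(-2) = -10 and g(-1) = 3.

[-1.4375, -1.40625]

midpoint -1.5: g = -0.875 < 0 → [-1.5, -1]
midpoint -1.25: g = 1.578125 > 0 → [-1.5, -1.25]
midpoint -1.375: g = 0.498047 > 0 → [-1.5, -1.375]
midpoint -1.4375: g = -0.1497 < 0 → [-1.4375, -1.375]
midpoint -1.40625: g = 0.1836 > 0 → [-1.4375, -1.40625]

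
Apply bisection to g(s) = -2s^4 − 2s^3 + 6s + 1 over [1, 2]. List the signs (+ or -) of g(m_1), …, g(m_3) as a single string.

--+

m = 1.5, g(m) = -6.875 (−); new bracket [1, 1.5]
m = 1.25, g(m) = -0.289062 (−); new bracket [1, 1.25]
m = 1.125, g(m) = 1.69873 (+); new bracket [1.125, 1.25]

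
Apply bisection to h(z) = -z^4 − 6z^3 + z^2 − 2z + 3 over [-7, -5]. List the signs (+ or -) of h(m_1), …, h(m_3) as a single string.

z = -6 gives h = 51, positive; keep [-7, -6]
z = -6.5 gives h = -79.0625, negative; keep [-6.5, -6]
z = -6.25 gives h = -6.472656, negative; keep [-6.25, -6]

+--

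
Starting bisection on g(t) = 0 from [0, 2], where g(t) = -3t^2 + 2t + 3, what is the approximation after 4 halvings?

1.375

midpoint 1: g = 2 > 0 → [1, 2]
midpoint 1.5: g = -0.75 < 0 → [1, 1.5]
midpoint 1.25: g = 0.8125 > 0 → [1.25, 1.5]
midpoint 1.375: g = 0.0781 > 0 → [1.375, 1.5]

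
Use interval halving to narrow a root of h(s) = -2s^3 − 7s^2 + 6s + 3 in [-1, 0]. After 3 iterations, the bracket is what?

h(-0.5) = -1.5 < 0, so the root lies in [-0.5, 0]
h(-0.25) = 1.09375 > 0, so the root lies in [-0.5, -0.25]
h(-0.375) = -0.128906 < 0, so the root lies in [-0.375, -0.25]

[-0.375, -0.25]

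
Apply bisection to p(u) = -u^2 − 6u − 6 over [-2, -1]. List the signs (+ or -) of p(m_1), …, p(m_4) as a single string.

m = -1.5, p(m) = 0.75 (+); new bracket [-1.5, -1]
m = -1.25, p(m) = -0.0625 (−); new bracket [-1.5, -1.25]
m = -1.375, p(m) = 0.359375 (+); new bracket [-1.375, -1.25]
m = -1.3125, p(m) = 0.1523 (+); new bracket [-1.3125, -1.25]

+-++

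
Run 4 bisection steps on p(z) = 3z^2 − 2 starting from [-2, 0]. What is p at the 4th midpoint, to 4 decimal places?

midpoint -1: p = 1 > 0 → [-1, 0]
midpoint -0.5: p = -1.25 < 0 → [-1, -0.5]
midpoint -0.75: p = -0.3125 < 0 → [-1, -0.75]
midpoint -0.875: p = 0.2969 > 0 → [-0.875, -0.75]

0.2969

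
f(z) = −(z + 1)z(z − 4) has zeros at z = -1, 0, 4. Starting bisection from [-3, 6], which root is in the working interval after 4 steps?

4

z = 1.5 gives f = 9.375, positive; keep [1.5, 6]
z = 3.75 gives f = 4.453125, positive; keep [3.75, 6]
z = 4.875 gives f = -25.060547, negative; keep [3.75, 4.875]
z = 4.3125 gives f = -7.1594, negative; keep [3.75, 4.3125]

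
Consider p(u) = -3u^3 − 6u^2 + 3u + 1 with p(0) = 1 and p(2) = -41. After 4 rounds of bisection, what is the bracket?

[0.5, 0.625]

u = 1 gives p = -5, negative; keep [0, 1]
u = 0.5 gives p = 0.625, positive; keep [0.5, 1]
u = 0.75 gives p = -1.390625, negative; keep [0.5, 0.75]
u = 0.625 gives p = -0.2012, negative; keep [0.5, 0.625]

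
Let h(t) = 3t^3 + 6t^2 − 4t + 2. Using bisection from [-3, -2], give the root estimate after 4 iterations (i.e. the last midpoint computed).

-2.5625

m = -2.5, h(m) = 2.625 (+); new bracket [-3, -2.5]
m = -2.75, h(m) = -4.015625 (−); new bracket [-2.75, -2.5]
m = -2.625, h(m) = -0.419922 (−); new bracket [-2.625, -2.5]
m = -2.5625, h(m) = 1.1692 (+); new bracket [-2.625, -2.5625]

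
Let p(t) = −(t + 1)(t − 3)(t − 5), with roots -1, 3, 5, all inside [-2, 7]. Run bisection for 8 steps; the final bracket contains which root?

-1

midpoint 2.5: p = -4.375 < 0 → [-2, 2.5]
midpoint 0.25: p = -16.328125 < 0 → [-2, 0.25]
midpoint -0.875: p = -2.845703 < 0 → [-2, -0.875]
midpoint -1.4375: p = 12.4978 > 0 → [-1.4375, -0.875]
midpoint -1.15625: p = 3.998 > 0 → [-1.15625, -0.875]
midpoint -1.015625: p = 0.3774 > 0 → [-1.015625, -0.875]
midpoint -0.9453125: p = -1.2828 < 0 → [-1.015625, -0.9453125]
midpoint -0.98046875: p = -0.4649 < 0 → [-1.015625, -0.98046875]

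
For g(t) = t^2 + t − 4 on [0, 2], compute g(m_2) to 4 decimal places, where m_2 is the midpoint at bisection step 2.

midpoint 1: g = -2 < 0 → [1, 2]
midpoint 1.5: g = -0.25 < 0 → [1.5, 2]

-0.2500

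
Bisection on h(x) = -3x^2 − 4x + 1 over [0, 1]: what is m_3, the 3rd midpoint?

0.125

midpoint 0.5: h = -1.75 < 0 → [0, 0.5]
midpoint 0.25: h = -0.1875 < 0 → [0, 0.25]
midpoint 0.125: h = 0.453125 > 0 → [0.125, 0.25]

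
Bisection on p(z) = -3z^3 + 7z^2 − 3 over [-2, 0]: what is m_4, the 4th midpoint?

m = -1, p(m) = 7 (+); new bracket [-1, 0]
m = -0.5, p(m) = -0.875 (−); new bracket [-1, -0.5]
m = -0.75, p(m) = 2.203125 (+); new bracket [-0.75, -0.5]
m = -0.625, p(m) = 0.4668 (+); new bracket [-0.625, -0.5]

-0.625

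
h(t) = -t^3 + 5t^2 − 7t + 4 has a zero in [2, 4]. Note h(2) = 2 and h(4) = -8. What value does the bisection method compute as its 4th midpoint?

midpoint 3: h = 1 > 0 → [3, 4]
midpoint 3.5: h = -2.125 < 0 → [3, 3.5]
midpoint 3.25: h = -0.265625 < 0 → [3, 3.25]
midpoint 3.125: h = 0.4355 > 0 → [3.125, 3.25]

3.125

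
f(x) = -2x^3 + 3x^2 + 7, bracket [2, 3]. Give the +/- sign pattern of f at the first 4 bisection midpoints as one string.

--++

f(2.5) = -5.5 < 0, so the root lies in [2, 2.5]
f(2.25) = -0.59375 < 0, so the root lies in [2, 2.25]
f(2.125) = 1.355469 > 0, so the root lies in [2.125, 2.25]
f(2.1875) = 0.4204 > 0, so the root lies in [2.1875, 2.25]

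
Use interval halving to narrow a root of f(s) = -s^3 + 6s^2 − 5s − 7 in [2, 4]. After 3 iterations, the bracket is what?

[2, 2.25]

s = 3 gives f = 5, positive; keep [2, 3]
s = 2.5 gives f = 2.375, positive; keep [2, 2.5]
s = 2.25 gives f = 0.734375, positive; keep [2, 2.25]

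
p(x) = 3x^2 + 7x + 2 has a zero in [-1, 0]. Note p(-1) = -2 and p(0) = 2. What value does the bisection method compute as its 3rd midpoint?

midpoint -0.5: p = -0.75 < 0 → [-0.5, 0]
midpoint -0.25: p = 0.4375 > 0 → [-0.5, -0.25]
midpoint -0.375: p = -0.203125 < 0 → [-0.375, -0.25]

-0.375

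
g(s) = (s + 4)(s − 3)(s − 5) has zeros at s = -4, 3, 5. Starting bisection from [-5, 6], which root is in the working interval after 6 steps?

midpoint 0.5: g = 50.625 > 0 → [-5, 0.5]
midpoint -2.25: g = 66.609375 > 0 → [-5, -2.25]
midpoint -3.625: g = 21.427734 > 0 → [-5, -3.625]
midpoint -4.3125: g = -21.2805 < 0 → [-4.3125, -3.625]
midpoint -3.96875: g = 1.9532 > 0 → [-4.3125, -3.96875]
midpoint -4.140625: g = -9.1786 < 0 → [-4.140625, -3.96875]

-4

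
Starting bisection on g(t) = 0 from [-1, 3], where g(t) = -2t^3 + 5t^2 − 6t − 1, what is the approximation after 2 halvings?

g(1) = -4 < 0, so the root lies in [-1, 1]
g(0) = -1 < 0, so the root lies in [-1, 0]

0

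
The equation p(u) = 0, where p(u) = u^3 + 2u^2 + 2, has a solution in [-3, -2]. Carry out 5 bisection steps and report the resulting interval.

[-2.375, -2.34375]

m = -2.5, p(m) = -1.125 (−); new bracket [-2.5, -2]
m = -2.25, p(m) = 0.734375 (+); new bracket [-2.5, -2.25]
m = -2.375, p(m) = -0.115234 (−); new bracket [-2.375, -2.25]
m = -2.3125, p(m) = 0.3289 (+); new bracket [-2.375, -2.3125]
m = -2.34375, p(m) = 0.1117 (+); new bracket [-2.375, -2.34375]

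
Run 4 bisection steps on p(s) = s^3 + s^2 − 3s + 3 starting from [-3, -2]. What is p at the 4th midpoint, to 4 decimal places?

midpoint -2.5: p = 1.125 > 0 → [-3, -2.5]
midpoint -2.75: p = -1.984375 < 0 → [-2.75, -2.5]
midpoint -2.625: p = -0.322266 < 0 → [-2.625, -2.5]
midpoint -2.5625: p = 0.4275 > 0 → [-2.625, -2.5625]

0.4275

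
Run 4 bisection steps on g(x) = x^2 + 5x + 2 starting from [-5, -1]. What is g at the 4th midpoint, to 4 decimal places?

0.8125

g(-3) = -4 < 0, so the root lies in [-5, -3]
g(-4) = -2 < 0, so the root lies in [-5, -4]
g(-4.5) = -0.25 < 0, so the root lies in [-5, -4.5]
g(-4.75) = 0.8125 > 0, so the root lies in [-4.75, -4.5]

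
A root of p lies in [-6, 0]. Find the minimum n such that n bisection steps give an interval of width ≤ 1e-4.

16

Width after n steps is 6/2^n. Need 2^n ≥ 6/1e-4 = 60000.
2^15 = 32768 < 60000 ≤ 2^16 = 65536, so n = 16.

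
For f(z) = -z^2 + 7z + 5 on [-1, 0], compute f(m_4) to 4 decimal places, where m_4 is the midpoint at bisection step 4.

-0.2852

z = -0.5 gives f = 1.25, positive; keep [-1, -0.5]
z = -0.75 gives f = -0.8125, negative; keep [-0.75, -0.5]
z = -0.625 gives f = 0.234375, positive; keep [-0.75, -0.625]
z = -0.6875 gives f = -0.2852, negative; keep [-0.6875, -0.625]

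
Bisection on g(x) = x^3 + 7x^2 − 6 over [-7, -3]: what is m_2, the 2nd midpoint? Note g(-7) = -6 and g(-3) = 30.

-6

g(-5) = 44 > 0, so the root lies in [-7, -5]
g(-6) = 30 > 0, so the root lies in [-7, -6]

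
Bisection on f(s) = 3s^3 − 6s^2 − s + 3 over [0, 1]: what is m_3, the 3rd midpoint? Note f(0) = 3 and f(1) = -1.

m = 0.5, f(m) = 1.375 (+); new bracket [0.5, 1]
m = 0.75, f(m) = 0.140625 (+); new bracket [0.75, 1]
m = 0.875, f(m) = -0.458984 (−); new bracket [0.75, 0.875]

0.875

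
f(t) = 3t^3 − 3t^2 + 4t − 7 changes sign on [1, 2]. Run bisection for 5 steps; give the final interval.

[1.3125, 1.34375]

m = 1.5, f(m) = 2.375 (+); new bracket [1, 1.5]
m = 1.25, f(m) = -0.828125 (−); new bracket [1.25, 1.5]
m = 1.375, f(m) = 0.626953 (+); new bracket [1.25, 1.375]
m = 1.3125, f(m) = -0.135 (−); new bracket [1.3125, 1.375]
m = 1.34375, f(m) = 0.2371 (+); new bracket [1.3125, 1.34375]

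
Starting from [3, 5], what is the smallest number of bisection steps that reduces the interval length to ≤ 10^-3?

Width after n steps is 2/2^n. Need 2^n ≥ 2/10^-3 = 2000.
2^10 = 1024 < 2000 ≤ 2^11 = 2048, so n = 11.

11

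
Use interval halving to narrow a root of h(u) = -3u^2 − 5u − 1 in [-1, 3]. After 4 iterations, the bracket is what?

[-0.25, 0]

m = 1, h(m) = -9 (−); new bracket [-1, 1]
m = 0, h(m) = -1 (−); new bracket [-1, 0]
m = -0.5, h(m) = 0.75 (+); new bracket [-0.5, 0]
m = -0.25, h(m) = 0.0625 (+); new bracket [-0.25, 0]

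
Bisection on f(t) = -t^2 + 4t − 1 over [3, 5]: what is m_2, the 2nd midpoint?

3.5

f(4) = -1 < 0, so the root lies in [3, 4]
f(3.5) = 0.75 > 0, so the root lies in [3.5, 4]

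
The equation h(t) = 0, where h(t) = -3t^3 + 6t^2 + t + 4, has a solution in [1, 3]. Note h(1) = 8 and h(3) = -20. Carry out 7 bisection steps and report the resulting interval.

[2.375, 2.390625]

h(2) = 6 > 0, so the root lies in [2, 3]
h(2.5) = -2.875 < 0, so the root lies in [2, 2.5]
h(2.25) = 2.453125 > 0, so the root lies in [2.25, 2.5]
h(2.375) = 0.0293 > 0, so the root lies in [2.375, 2.5]
h(2.4375) = -1.3606 < 0, so the root lies in [2.375, 2.4375]
h(2.40625) = -0.6504 < 0, so the root lies in [2.375, 2.40625]
h(2.390625) = -0.3067 < 0, so the root lies in [2.375, 2.390625]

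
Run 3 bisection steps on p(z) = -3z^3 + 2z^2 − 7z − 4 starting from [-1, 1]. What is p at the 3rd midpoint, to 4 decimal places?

midpoint 0: p = -4 < 0 → [-1, 0]
midpoint -0.5: p = 0.375 > 0 → [-0.5, 0]
midpoint -0.25: p = -2.078125 < 0 → [-0.5, -0.25]

-2.0781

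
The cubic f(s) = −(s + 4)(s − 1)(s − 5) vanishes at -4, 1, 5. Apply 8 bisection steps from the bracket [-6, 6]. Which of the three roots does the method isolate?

-4

m = 0, f(m) = -20 (−); new bracket [-6, 0]
m = -3, f(m) = -32 (−); new bracket [-6, -3]
m = -4.5, f(m) = 26.125 (+); new bracket [-4.5, -3]
m = -3.75, f(m) = -10.3906 (−); new bracket [-4.5, -3.75]
m = -4.125, f(m) = 5.8457 (+); new bracket [-4.125, -3.75]
m = -3.9375, f(m) = -2.7581 (−); new bracket [-4.125, -3.9375]
m = -4.03125, f(m) = 1.42 (+); new bracket [-4.03125, -3.9375]
m = -3.984375, f(m) = -0.6997 (−); new bracket [-4.03125, -3.984375]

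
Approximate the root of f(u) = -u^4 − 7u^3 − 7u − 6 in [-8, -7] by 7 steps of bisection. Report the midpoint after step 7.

u = -7.5 gives f = -164.4375, negative; keep [-7.5, -7]
u = -7.25 gives f = -50.519531, negative; keep [-7.25, -7]
u = -7.125 gives f = -1.338135, negative; keep [-7.125, -7]
u = -7.0625 gives f = 21.4206, positive; keep [-7.125, -7.0625]
u = -7.09375 gives f = 10.1906, positive; keep [-7.125, -7.09375]
u = -7.109375 gives f = 4.4638, positive; keep [-7.125, -7.109375]
u = -7.1171875 gives f = 1.5723, positive; keep [-7.125, -7.1171875]

-7.1171875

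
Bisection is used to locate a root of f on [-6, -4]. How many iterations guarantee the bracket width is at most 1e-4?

Width after n steps is 2/2^n. Need 2^n ≥ 2/1e-4 = 20000.
2^14 = 16384 < 20000 ≤ 2^15 = 32768, so n = 15.

15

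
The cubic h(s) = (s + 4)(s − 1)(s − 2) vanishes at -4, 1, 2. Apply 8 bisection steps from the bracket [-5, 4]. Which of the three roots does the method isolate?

midpoint -0.5: h = 13.125 > 0 → [-5, -0.5]
midpoint -2.75: h = 22.265625 > 0 → [-5, -2.75]
midpoint -3.875: h = 3.580078 > 0 → [-5, -3.875]
midpoint -4.4375: h = -15.3142 < 0 → [-4.4375, -3.875]
midpoint -4.15625: h = -4.9599 < 0 → [-4.15625, -3.875]
midpoint -4.015625: h = -0.4714 < 0 → [-4.015625, -3.875]
midpoint -3.9453125: h = 1.6079 > 0 → [-4.015625, -3.9453125]
midpoint -3.98046875: h = 0.5817 > 0 → [-4.015625, -3.98046875]

-4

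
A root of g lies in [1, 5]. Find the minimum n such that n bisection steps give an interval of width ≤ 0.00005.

Width after n steps is 4/2^n. Need 2^n ≥ 4/0.00005 = 80000.
2^16 = 65536 < 80000 ≤ 2^17 = 131072, so n = 17.

17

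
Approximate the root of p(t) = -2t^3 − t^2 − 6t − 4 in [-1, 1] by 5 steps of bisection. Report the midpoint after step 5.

t = 0 gives p = -4, negative; keep [-1, 0]
t = -0.5 gives p = -1, negative; keep [-1, -0.5]
t = -0.75 gives p = 0.78125, positive; keep [-0.75, -0.5]
t = -0.625 gives p = -0.1523, negative; keep [-0.75, -0.625]
t = -0.6875 gives p = 0.3022, positive; keep [-0.6875, -0.625]

-0.6875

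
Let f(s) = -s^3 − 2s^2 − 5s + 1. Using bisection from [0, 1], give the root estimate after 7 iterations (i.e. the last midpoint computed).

0.1796875

f(0.5) = -2.125 < 0, so the root lies in [0, 0.5]
f(0.25) = -0.390625 < 0, so the root lies in [0, 0.25]
f(0.125) = 0.341797 > 0, so the root lies in [0.125, 0.25]
f(0.1875) = -0.0144 < 0, so the root lies in [0.125, 0.1875]
f(0.15625) = 0.1661 > 0, so the root lies in [0.15625, 0.1875]
f(0.171875) = 0.0765 > 0, so the root lies in [0.171875, 0.1875]
f(0.1796875) = 0.0312 > 0, so the root lies in [0.1796875, 0.1875]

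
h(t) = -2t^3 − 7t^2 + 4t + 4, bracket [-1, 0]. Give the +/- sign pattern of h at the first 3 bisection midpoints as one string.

+--

m = -0.5, h(m) = 0.5 (+); new bracket [-1, -0.5]
m = -0.75, h(m) = -2.09375 (−); new bracket [-0.75, -0.5]
m = -0.625, h(m) = -0.746094 (−); new bracket [-0.625, -0.5]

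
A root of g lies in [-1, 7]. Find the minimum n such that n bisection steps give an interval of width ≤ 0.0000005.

24

Width after n steps is 8/2^n. Need 2^n ≥ 8/0.0000005 = 16000000.
2^23 = 8388608 < 16000000 ≤ 2^24 = 16777216, so n = 24.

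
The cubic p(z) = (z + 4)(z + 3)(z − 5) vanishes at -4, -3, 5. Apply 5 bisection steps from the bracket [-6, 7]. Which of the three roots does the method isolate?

midpoint 0.5: p = -70.875 < 0 → [0.5, 7]
midpoint 3.75: p = -65.390625 < 0 → [3.75, 7]
midpoint 5.375: p = 29.443359 > 0 → [3.75, 5.375]
midpoint 4.5625: p = -28.3298 < 0 → [4.5625, 5.375]
midpoint 4.96875: p = -2.2334 < 0 → [4.96875, 5.375]

5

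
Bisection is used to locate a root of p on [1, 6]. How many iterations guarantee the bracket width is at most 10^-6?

Width after n steps is 5/2^n. Need 2^n ≥ 5/10^-6 = 5000000.
2^22 = 4194304 < 5000000 ≤ 2^23 = 8388608, so n = 23.

23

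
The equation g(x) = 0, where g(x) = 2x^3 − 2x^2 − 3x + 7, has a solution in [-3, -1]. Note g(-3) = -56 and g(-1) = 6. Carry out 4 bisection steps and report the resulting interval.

x = -2 gives g = -11, negative; keep [-2, -1]
x = -1.5 gives g = 0.25, positive; keep [-2, -1.5]
x = -1.75 gives g = -4.59375, negative; keep [-1.75, -1.5]
x = -1.625 gives g = -1.9883, negative; keep [-1.625, -1.5]

[-1.625, -1.5]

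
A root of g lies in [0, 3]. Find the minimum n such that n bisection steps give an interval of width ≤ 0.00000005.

26

Width after n steps is 3/2^n. Need 2^n ≥ 3/0.00000005 = 60000000.
2^25 = 33554432 < 60000000 ≤ 2^26 = 67108864, so n = 26.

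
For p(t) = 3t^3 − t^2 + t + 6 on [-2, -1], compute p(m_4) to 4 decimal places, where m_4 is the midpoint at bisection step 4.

0.2102

midpoint -1.5: p = -7.875 < 0 → [-1.5, -1]
midpoint -1.25: p = -2.671875 < 0 → [-1.25, -1]
midpoint -1.125: p = -0.662109 < 0 → [-1.125, -1]
midpoint -1.0625: p = 0.2102 > 0 → [-1.125, -1.0625]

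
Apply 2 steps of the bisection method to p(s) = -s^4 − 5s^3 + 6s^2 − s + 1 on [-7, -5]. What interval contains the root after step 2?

s = -6 gives p = 7, positive; keep [-7, -6]
s = -6.5 gives p = -150.9375, negative; keep [-6.5, -6]

[-6.5, -6]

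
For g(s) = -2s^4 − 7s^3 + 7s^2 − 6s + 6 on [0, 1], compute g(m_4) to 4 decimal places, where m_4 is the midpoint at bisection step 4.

m = 0.5, g(m) = 3.75 (+); new bracket [0.5, 1]
m = 0.75, g(m) = 1.851562 (+); new bracket [0.75, 1]
m = 0.875, g(m) = 0.247559 (+); new bracket [0.875, 1]
m = 0.9375, g(m) = -0.7854 (−); new bracket [0.875, 0.9375]

-0.7854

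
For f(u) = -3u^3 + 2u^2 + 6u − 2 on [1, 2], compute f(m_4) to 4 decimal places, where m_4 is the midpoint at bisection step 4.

-0.5959

midpoint 1.5: f = 1.375 > 0 → [1.5, 2]
midpoint 1.75: f = -1.453125 < 0 → [1.5, 1.75]
midpoint 1.625: f = 0.158203 > 0 → [1.625, 1.75]
midpoint 1.6875: f = -0.5959 < 0 → [1.625, 1.6875]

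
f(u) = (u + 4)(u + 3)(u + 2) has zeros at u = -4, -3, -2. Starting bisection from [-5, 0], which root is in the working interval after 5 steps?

u = -2.5 gives f = -0.375, negative; keep [-2.5, 0]
u = -1.25 gives f = 3.609375, positive; keep [-2.5, -1.25]
u = -1.875 gives f = 0.298828, positive; keep [-2.5, -1.875]
u = -2.1875 gives f = -0.2761, negative; keep [-2.1875, -1.875]
u = -2.03125 gives f = -0.0596, negative; keep [-2.03125, -1.875]

-2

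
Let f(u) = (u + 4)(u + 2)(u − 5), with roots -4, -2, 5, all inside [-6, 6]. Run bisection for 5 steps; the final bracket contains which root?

5

m = 0, f(m) = -40 (−); new bracket [0, 6]
m = 3, f(m) = -70 (−); new bracket [3, 6]
m = 4.5, f(m) = -27.625 (−); new bracket [4.5, 6]
m = 5.25, f(m) = 16.7656 (+); new bracket [4.5, 5.25]
m = 4.875, f(m) = -7.627 (−); new bracket [4.875, 5.25]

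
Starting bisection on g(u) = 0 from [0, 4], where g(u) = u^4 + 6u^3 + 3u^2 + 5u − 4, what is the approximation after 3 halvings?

0.5

g(2) = 82 > 0, so the root lies in [0, 2]
g(1) = 11 > 0, so the root lies in [0, 1]
g(0.5) = 0.0625 > 0, so the root lies in [0, 0.5]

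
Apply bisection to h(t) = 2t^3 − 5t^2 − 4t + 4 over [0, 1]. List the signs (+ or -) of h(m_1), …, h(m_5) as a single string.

+-+--

midpoint 0.5: h = 1 > 0 → [0.5, 1]
midpoint 0.75: h = -0.96875 < 0 → [0.5, 0.75]
midpoint 0.625: h = 0.035156 > 0 → [0.625, 0.75]
midpoint 0.6875: h = -0.4634 < 0 → [0.625, 0.6875]
midpoint 0.65625: h = -0.2131 < 0 → [0.625, 0.65625]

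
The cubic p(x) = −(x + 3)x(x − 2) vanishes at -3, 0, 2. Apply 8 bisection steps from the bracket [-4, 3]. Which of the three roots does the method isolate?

m = -0.5, p(m) = -3.125 (−); new bracket [-4, -0.5]
m = -2.25, p(m) = -7.171875 (−); new bracket [-4, -2.25]
m = -3.125, p(m) = 2.001953 (+); new bracket [-3.125, -2.25]
m = -2.6875, p(m) = -3.9368 (−); new bracket [-3.125, -2.6875]
m = -2.90625, p(m) = -1.3368 (−); new bracket [-3.125, -2.90625]
m = -3.015625, p(m) = 0.2363 (+); new bracket [-3.015625, -2.90625]
m = -2.9609375, p(m) = -0.5738 (−); new bracket [-3.015625, -2.9609375]
m = -2.98828125, p(m) = -0.1747 (−); new bracket [-3.015625, -2.98828125]

-3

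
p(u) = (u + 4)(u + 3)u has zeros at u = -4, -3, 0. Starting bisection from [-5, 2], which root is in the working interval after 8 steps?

m = -1.5, p(m) = -5.625 (−); new bracket [-1.5, 2]
m = 0.25, p(m) = 3.453125 (+); new bracket [-1.5, 0.25]
m = -0.625, p(m) = -5.009766 (−); new bracket [-0.625, 0.25]
m = -0.1875, p(m) = -2.0105 (−); new bracket [-0.1875, 0.25]
m = 0.03125, p(m) = 0.3819 (+); new bracket [-0.1875, 0.03125]
m = -0.078125, p(m) = -0.8953 (−); new bracket [-0.078125, 0.03125]
m = -0.0234375, p(m) = -0.2774 (−); new bracket [-0.0234375, 0.03125]
m = 0.00390625, p(m) = 0.047 (+); new bracket [-0.0234375, 0.00390625]

0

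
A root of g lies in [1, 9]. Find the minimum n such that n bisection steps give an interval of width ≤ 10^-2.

Width after n steps is 8/2^n. Need 2^n ≥ 8/10^-2 = 800.
2^9 = 512 < 800 ≤ 2^10 = 1024, so n = 10.

10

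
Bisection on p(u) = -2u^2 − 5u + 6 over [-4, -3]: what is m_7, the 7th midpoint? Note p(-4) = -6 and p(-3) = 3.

midpoint -3.5: p = -1 < 0 → [-3.5, -3]
midpoint -3.25: p = 1.125 > 0 → [-3.5, -3.25]
midpoint -3.375: p = 0.09375 > 0 → [-3.5, -3.375]
midpoint -3.4375: p = -0.4453 < 0 → [-3.4375, -3.375]
midpoint -3.40625: p = -0.1738 < 0 → [-3.40625, -3.375]
midpoint -3.390625: p = -0.0396 < 0 → [-3.390625, -3.375]
midpoint -3.3828125: p = 0.0272 > 0 → [-3.390625, -3.3828125]

-3.3828125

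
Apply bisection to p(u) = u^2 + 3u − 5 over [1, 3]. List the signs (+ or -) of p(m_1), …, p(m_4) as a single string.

midpoint 2: p = 5 > 0 → [1, 2]
midpoint 1.5: p = 1.75 > 0 → [1, 1.5]
midpoint 1.25: p = 0.3125 > 0 → [1, 1.25]
midpoint 1.125: p = -0.3594 < 0 → [1.125, 1.25]

+++-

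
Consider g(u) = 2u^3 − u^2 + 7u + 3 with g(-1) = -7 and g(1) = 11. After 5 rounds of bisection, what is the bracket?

u = 0 gives g = 3, positive; keep [-1, 0]
u = -0.5 gives g = -1, negative; keep [-0.5, 0]
u = -0.25 gives g = 1.15625, positive; keep [-0.5, -0.25]
u = -0.375 gives g = 0.1289, positive; keep [-0.5, -0.375]
u = -0.4375 gives g = -0.4214, negative; keep [-0.4375, -0.375]

[-0.4375, -0.375]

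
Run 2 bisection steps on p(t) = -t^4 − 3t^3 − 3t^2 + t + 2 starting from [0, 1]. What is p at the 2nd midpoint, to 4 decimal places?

-0.5195

p(0.5) = 1.3125 > 0, so the root lies in [0.5, 1]
p(0.75) = -0.519531 < 0, so the root lies in [0.5, 0.75]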